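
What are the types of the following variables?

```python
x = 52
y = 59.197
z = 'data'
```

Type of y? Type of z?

y is float; z is str

float, str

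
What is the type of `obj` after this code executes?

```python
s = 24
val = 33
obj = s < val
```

Comparison operators return bool

bool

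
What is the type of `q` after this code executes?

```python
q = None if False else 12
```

Ternary: condition is False, else branch (12) taken → int

int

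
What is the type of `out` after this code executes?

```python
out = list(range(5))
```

list(range(...)) returns list

list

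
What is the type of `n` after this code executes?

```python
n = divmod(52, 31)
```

divmod() returns a tuple (quotient, remainder)

tuple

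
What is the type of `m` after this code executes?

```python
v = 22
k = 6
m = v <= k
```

Comparison operators return bool

bool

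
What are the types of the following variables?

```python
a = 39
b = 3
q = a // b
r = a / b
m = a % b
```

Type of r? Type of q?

int / int returns float; int // int returns int

float, int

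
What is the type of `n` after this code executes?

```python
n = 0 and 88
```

'and' returns the first falsy value (0, which is int)

int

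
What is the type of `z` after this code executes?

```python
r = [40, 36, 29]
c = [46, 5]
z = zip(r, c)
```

zip() returns a zip iterator object

zip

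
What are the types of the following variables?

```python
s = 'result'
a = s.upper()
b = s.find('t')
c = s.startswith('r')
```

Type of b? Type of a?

str.find() returns int; str.upper() returns str

int, str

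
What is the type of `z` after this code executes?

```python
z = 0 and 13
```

'and' returns the first falsy value (0, which is int)

int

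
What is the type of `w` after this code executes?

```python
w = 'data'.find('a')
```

str.find() returns int (index, or -1)

int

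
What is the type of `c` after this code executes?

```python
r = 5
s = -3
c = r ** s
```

int ** negative int returns float

float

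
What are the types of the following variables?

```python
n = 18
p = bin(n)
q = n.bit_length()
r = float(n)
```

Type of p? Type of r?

bin() returns str; float() returns float

str, float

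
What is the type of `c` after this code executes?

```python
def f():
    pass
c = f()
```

A function with no return statement returns None

NoneType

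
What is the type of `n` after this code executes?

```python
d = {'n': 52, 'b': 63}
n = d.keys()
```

.keys() returns a dict_keys view object

dict_keys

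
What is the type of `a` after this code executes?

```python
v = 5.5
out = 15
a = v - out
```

float - int returns float (5.5 - 15 = -9.5)

float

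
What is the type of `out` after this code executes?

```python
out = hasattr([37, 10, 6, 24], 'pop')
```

hasattr() returns bool

bool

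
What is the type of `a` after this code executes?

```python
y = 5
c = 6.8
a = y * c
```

int * float returns float (5 * 6.8 = 34.0)

float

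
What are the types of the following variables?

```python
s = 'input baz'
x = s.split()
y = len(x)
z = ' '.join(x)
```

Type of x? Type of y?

str.split() returns list; len() returns int

list, int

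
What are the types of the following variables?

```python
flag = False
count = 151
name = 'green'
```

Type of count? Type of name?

count is int; name is str

int, str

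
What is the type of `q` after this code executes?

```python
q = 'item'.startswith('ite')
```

str.startswith() returns bool

bool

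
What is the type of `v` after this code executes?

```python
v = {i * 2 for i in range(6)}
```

A set comprehension {expr for x in iterable} produces a set

set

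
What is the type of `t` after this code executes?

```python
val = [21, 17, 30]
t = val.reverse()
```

list.reverse() returns None

NoneType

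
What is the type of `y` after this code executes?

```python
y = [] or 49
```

'or' returns first truthy value (49, which is int)

int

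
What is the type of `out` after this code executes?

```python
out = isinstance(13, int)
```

isinstance() returns bool

bool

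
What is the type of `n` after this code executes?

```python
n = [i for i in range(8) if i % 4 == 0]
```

A list comprehension [...] produces a list

list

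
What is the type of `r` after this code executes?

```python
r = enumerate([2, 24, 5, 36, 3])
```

enumerate() returns an enumerate iterator object

enumerate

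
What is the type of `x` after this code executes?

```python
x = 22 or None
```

'or' returns first truthy value (22, int)

int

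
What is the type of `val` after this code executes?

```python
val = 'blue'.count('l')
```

str.count() returns int

int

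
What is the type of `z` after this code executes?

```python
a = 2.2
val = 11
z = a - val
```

float - int returns float (2.2 - 11 = -8.8)

float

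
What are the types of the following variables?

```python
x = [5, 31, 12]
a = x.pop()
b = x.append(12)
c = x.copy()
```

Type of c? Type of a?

list.copy() returns list; list.pop() returns the element (int)

list, int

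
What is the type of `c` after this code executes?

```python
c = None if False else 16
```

Ternary: condition is False, else branch (16) taken → int

int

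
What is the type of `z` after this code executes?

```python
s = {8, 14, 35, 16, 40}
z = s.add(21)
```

set.add() returns None (mutates in place)

NoneType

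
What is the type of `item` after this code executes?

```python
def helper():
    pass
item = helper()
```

A function with no return statement returns None

NoneType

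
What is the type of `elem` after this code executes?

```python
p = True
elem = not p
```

'not' always returns bool

bool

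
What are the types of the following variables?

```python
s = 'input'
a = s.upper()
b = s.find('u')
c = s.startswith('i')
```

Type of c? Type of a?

str.startswith() returns bool; str.upper() returns str

bool, str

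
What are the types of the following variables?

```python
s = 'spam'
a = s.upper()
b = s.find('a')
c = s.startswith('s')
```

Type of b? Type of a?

str.find() returns int; str.upper() returns str

int, str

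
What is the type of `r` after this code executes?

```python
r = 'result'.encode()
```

str.encode() returns bytes

bytes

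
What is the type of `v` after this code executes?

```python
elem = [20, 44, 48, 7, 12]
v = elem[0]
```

Indexing a list of ints returns int (elem[0] = 20)

int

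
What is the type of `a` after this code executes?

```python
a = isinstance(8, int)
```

isinstance() returns bool

bool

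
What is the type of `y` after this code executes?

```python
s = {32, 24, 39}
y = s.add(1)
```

set.add() returns None (mutates in place)

NoneType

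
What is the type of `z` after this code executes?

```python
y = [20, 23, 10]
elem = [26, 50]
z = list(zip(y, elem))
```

list(zip(...)) returns a list of tuples

list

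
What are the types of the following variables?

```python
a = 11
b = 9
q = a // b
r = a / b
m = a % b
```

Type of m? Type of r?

int % int returns int; int / int returns float

int, float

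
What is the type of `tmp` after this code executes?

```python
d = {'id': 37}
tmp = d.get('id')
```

dict.get() returns the value (int) when key is found

int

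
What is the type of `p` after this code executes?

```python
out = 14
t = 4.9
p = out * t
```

int * float returns float (14 * 4.9 = 68.6)

float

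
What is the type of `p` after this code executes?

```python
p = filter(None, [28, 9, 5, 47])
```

filter() returns a filter iterator object

filter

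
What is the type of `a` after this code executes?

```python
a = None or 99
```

'or' with None returns the other value (99, int)

int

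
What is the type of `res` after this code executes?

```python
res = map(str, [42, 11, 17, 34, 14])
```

map() returns a map iterator object

map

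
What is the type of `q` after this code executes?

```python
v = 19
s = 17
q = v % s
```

int % int returns int (19 % 17 = 2)

int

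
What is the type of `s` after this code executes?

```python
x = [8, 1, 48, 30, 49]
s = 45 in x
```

'in' operator returns bool

bool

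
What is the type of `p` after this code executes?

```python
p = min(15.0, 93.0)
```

min() of floats returns float

float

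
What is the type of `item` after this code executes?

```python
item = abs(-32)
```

abs() of int returns int

int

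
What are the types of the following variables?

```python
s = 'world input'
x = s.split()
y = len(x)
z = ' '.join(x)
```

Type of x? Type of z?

str.split() returns list; str.join() returns str

list, str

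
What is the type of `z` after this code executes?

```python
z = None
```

None has type NoneType

NoneType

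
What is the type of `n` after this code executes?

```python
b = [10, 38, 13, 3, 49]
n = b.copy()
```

list.copy() returns list

list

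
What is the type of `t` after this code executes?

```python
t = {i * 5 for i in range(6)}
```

A set comprehension {expr for x in iterable} produces a set

set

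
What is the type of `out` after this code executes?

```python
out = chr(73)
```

chr() returns str (single character)

str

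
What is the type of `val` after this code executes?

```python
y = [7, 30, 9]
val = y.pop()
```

list.pop() returns the popped element (int here)

int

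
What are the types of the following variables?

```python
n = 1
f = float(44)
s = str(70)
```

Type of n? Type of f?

n is int; f is float

int, float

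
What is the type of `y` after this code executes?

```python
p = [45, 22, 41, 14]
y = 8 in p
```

'in' operator returns bool

bool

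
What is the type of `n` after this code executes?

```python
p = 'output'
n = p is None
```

'is' comparison returns bool

bool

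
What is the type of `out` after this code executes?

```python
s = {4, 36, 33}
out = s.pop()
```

Popping from a set of ints returns int

int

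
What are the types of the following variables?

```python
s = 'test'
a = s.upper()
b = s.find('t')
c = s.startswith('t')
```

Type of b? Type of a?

str.find() returns int; str.upper() returns str

int, str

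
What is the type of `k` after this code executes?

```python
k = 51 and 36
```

'and' returns the last value when all truthy (36, which is int)

int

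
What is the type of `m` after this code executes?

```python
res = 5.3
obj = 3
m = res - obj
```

float - int returns float (5.3 - 3 = 2.3)

float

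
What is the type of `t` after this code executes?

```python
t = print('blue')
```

print() returns None

NoneType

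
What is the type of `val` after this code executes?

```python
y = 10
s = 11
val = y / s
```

int / int always returns float in Python 3 (10 / 11 = 0.909091)

float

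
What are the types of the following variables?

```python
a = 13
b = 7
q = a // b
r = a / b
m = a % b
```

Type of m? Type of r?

int % int returns int; int / int returns float

int, float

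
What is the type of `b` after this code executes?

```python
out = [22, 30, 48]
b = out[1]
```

Indexing a list of ints returns int (out[1] = 30)

int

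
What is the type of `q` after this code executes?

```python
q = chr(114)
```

chr() returns str (single character)

str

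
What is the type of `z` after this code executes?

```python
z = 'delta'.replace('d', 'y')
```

str.replace() returns str

str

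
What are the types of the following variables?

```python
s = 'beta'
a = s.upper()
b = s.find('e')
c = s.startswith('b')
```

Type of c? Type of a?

str.startswith() returns bool; str.upper() returns str

bool, str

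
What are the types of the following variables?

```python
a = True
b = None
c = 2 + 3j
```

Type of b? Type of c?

b is NoneType; c is complex

NoneType, complex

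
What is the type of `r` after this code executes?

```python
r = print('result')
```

print() returns None

NoneType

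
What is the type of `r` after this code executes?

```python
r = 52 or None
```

'or' returns first truthy value (52, int)

int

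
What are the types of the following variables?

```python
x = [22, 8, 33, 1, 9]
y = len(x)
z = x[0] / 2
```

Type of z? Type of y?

int / int returns float; len() returns int

float, int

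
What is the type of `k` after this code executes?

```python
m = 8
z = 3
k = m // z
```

int // int returns int (8 // 3 = 2)

int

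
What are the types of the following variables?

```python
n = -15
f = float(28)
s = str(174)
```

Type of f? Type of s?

f is float; s is str

float, str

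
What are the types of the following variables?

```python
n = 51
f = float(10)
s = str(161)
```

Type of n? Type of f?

n is int; f is float

int, float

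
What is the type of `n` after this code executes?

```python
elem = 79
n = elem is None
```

'is' comparison returns bool

bool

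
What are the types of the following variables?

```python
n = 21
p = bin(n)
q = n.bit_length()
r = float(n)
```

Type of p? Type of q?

bin() returns str; int.bit_length() returns int

str, int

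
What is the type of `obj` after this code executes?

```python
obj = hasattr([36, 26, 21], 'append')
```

hasattr() returns bool

bool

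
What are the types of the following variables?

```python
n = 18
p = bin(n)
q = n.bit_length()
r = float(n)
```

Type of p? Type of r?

bin() returns str; float() returns float

str, float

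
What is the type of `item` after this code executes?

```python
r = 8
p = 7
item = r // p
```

int // int returns int (8 // 7 = 1)

int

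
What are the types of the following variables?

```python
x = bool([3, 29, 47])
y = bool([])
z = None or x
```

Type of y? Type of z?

bool() returns bool; None or <bool> returns the bool

bool, bool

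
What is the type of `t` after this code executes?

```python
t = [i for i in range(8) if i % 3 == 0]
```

A list comprehension [...] produces a list

list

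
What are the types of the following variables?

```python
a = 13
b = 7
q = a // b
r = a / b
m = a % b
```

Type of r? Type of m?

int / int returns float; int % int returns int

float, int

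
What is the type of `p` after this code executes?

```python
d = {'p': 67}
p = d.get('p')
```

dict.get() returns the value (int) when key is found

int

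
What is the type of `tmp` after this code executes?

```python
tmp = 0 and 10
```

'and' returns the first falsy value (0, which is int)

int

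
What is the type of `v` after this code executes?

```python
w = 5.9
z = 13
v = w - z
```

float - int returns float (5.9 - 13 = -7.1)

float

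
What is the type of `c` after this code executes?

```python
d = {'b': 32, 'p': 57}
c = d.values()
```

.values() returns a dict_values view object

dict_values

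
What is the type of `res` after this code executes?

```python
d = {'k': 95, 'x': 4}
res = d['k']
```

Accessing dict[str, int] with key 'k' returns int value 95

int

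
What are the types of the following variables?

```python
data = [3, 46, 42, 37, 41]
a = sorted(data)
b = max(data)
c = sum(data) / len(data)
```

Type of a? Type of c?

sorted() returns list; int / int returns float

list, float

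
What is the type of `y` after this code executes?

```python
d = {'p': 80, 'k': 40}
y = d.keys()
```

.keys() returns a dict_keys view object

dict_keys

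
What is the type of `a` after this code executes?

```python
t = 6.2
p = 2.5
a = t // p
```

float // float returns float (floor division preserves float type)

float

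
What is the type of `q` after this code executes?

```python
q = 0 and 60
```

'and' returns the first falsy value (0, which is int)

int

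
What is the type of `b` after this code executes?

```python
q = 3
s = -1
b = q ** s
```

int ** negative int returns float

float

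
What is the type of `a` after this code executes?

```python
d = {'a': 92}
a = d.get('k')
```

dict.get() returns None when key 'k' is not found and no default given

NoneType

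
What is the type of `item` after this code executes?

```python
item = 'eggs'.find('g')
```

str.find() returns int (index, or -1)

int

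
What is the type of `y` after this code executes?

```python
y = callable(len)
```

callable() returns bool

bool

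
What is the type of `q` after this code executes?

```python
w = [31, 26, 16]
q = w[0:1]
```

Slicing a list always returns a list

list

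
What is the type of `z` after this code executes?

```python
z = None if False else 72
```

Ternary: condition is False, else branch (72) taken → int

int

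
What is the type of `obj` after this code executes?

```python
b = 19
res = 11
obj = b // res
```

int // int returns int (19 // 11 = 1)

int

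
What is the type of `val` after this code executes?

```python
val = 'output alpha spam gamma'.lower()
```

str.lower() returns str

str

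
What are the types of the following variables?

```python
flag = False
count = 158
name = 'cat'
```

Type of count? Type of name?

count is int; name is str

int, str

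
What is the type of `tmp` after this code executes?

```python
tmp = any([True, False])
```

any() returns bool

bool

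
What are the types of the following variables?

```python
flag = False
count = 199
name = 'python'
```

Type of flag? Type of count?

flag is bool; count is int

bool, int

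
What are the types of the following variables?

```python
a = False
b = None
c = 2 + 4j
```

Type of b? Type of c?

b is NoneType; c is complex

NoneType, complex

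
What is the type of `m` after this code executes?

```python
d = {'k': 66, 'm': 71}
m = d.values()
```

.values() returns a dict_values view object

dict_values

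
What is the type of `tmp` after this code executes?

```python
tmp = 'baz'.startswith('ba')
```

str.startswith() returns bool

bool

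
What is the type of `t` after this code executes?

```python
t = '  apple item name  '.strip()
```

str.strip() returns str

str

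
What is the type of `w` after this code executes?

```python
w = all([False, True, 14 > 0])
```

all() returns bool

bool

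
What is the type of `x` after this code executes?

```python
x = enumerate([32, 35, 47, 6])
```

enumerate() returns an enumerate iterator object

enumerate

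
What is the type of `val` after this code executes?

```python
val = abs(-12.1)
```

abs() of float returns float

float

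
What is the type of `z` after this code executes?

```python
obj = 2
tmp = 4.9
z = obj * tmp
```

int * float returns float (2 * 4.9 = 9.8)

float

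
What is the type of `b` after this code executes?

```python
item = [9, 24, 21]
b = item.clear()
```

list.clear() returns None

NoneType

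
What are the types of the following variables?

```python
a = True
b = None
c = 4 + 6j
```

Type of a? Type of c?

a is bool; c is complex

bool, complex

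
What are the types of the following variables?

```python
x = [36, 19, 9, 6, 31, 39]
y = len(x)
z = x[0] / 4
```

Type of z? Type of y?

int / int returns float; len() returns int

float, int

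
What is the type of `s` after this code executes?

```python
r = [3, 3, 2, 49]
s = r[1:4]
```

Slicing a list always returns a list

list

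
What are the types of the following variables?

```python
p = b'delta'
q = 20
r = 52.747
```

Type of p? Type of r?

p is bytes; r is float

bytes, float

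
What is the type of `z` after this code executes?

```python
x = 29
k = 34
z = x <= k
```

Comparison operators return bool

bool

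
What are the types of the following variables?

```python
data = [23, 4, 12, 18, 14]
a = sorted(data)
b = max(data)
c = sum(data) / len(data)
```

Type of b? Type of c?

max of ints returns int; int / int returns float

int, float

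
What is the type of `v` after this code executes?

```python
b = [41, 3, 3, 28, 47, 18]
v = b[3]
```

Indexing a list of ints returns int (b[3] = 28)

int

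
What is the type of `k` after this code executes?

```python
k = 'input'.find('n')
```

str.find() returns int (index, or -1)

int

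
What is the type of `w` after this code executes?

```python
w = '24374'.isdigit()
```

str.isdigit() returns bool

bool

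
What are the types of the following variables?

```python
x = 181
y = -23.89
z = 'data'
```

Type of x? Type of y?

x is int; y is float

int, float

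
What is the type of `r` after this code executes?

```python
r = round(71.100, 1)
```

round() with ndigits arg returns float

float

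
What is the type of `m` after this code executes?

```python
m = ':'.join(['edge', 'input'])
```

str.join() returns str

str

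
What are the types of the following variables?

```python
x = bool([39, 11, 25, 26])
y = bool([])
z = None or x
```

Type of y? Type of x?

bool() returns bool; bool() returns bool

bool, bool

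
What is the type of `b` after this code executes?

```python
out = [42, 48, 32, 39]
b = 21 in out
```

'in' operator returns bool

bool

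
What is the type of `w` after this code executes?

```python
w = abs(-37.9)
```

abs() of float returns float

float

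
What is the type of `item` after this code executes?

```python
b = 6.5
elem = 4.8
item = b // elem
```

float // float returns float (floor division preserves float type)

float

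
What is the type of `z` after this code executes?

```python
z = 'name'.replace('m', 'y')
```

str.replace() returns str

str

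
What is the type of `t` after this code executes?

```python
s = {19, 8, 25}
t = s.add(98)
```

set.add() returns None (mutates in place)

NoneType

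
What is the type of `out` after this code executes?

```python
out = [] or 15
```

'or' returns first truthy value (15, which is int)

int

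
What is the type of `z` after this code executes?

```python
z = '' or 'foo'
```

'or' returns first truthy value ('foo', which is str)

str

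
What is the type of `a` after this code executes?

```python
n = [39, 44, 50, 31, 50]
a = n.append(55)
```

list.append() returns None (mutates in place)

NoneType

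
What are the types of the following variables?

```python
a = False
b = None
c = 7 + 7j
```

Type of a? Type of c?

a is bool; c is complex

bool, complex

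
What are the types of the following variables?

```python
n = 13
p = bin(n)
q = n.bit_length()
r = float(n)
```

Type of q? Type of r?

int.bit_length() returns int; float() returns float

int, float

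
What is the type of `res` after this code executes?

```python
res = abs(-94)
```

abs() of int returns int

int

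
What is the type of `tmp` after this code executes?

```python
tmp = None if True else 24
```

Ternary: condition is True, if branch (None) taken → NoneType

NoneType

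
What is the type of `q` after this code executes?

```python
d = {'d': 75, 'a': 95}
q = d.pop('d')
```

dict.pop() returns the value (int)

int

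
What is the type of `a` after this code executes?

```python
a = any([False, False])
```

any() returns bool

bool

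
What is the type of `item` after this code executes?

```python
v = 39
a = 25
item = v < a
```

Comparison operators return bool

bool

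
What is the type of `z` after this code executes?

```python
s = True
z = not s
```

'not' always returns bool

bool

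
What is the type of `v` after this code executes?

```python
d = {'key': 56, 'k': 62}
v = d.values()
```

.values() returns a dict_values view object

dict_values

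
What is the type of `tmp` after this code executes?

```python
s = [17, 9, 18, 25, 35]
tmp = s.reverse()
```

list.reverse() returns None

NoneType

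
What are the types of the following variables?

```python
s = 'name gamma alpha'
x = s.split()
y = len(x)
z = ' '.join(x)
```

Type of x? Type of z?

str.split() returns list; str.join() returns str

list, str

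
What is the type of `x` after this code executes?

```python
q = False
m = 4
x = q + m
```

bool + int returns int (False is 0, so 0 + 4 = 4)

int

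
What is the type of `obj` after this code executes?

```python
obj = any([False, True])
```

any() returns bool

bool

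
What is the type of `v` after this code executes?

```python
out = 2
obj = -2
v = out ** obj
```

int ** negative int returns float

float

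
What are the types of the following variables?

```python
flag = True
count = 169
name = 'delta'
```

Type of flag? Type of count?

flag is bool; count is int

bool, int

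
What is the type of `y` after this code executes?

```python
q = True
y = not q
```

'not' always returns bool

bool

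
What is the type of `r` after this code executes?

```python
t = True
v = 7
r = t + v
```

bool + int returns int (True is 1, so 1 + 7 = 8)

int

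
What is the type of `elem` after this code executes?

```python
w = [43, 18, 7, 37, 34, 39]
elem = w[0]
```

Indexing a list of ints returns int (w[0] = 43)

int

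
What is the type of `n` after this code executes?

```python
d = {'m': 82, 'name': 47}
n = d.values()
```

.values() returns a dict_values view object

dict_values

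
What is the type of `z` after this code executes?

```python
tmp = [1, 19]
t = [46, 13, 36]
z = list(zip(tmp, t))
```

list(zip(...)) returns a list of tuples

list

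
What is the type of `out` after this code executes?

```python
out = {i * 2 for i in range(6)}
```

A set comprehension {expr for x in iterable} produces a set

set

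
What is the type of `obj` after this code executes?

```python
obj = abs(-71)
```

abs() of int returns int

int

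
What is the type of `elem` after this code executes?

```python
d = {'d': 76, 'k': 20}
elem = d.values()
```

.values() returns a dict_values view object

dict_values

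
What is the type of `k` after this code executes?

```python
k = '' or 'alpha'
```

'or' returns first truthy value ('alpha', which is str)

str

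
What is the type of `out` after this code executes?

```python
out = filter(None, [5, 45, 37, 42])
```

filter() returns a filter iterator object

filter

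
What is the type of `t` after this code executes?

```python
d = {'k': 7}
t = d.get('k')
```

dict.get() returns the value (int) when key is found

int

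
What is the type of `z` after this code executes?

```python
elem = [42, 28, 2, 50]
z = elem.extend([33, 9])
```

list.extend() returns None

NoneType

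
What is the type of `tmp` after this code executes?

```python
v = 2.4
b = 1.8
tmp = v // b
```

float // float returns float (floor division preserves float type)

float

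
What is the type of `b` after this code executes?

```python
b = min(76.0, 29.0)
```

min() of floats returns float

float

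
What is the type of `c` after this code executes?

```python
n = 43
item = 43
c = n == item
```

Equality comparison returns bool

bool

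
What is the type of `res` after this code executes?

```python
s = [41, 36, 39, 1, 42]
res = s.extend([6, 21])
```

list.extend() returns None

NoneType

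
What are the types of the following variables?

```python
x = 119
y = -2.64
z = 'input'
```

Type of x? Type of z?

x is int; z is str

int, str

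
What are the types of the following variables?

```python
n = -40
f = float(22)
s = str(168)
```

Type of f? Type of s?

f is float; s is str

float, str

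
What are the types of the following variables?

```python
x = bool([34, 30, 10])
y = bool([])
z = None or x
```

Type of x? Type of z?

bool() returns bool; None or <bool> returns the bool

bool, bool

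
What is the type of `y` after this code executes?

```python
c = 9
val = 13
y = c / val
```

int / int always returns float in Python 3 (9 / 13 = 0.692308)

float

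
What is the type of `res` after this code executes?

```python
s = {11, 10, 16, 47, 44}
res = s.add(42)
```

set.add() returns None (mutates in place)

NoneType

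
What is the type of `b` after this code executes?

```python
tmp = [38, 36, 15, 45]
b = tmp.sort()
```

list.sort() returns None (sorts in place)

NoneType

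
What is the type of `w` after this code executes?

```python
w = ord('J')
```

ord() returns int (Unicode code point)

int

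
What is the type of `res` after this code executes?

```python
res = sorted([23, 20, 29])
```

sorted() always returns list

list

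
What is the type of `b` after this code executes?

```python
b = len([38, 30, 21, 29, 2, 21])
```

len() always returns int

int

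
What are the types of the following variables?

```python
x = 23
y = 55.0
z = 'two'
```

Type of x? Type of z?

x is int; z is str

int, str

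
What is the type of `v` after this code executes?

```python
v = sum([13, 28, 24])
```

sum() of ints returns int

int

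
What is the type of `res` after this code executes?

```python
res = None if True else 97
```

Ternary: condition is True, if branch (None) taken → NoneType

NoneType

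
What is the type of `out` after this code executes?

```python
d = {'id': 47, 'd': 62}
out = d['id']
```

Accessing dict[str, int] with key 'id' returns int value 47

int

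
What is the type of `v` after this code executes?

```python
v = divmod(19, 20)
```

divmod() returns a tuple (quotient, remainder)

tuple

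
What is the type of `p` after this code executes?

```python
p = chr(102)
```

chr() returns str (single character)

str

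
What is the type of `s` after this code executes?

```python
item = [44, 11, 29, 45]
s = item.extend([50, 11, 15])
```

list.extend() returns None

NoneType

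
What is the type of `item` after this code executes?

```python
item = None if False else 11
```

Ternary: condition is False, else branch (11) taken → int

int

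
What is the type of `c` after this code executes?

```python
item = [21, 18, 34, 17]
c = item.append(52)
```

list.append() returns None (mutates in place)

NoneType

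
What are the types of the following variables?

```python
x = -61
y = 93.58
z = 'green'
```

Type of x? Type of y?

x is int; y is float

int, float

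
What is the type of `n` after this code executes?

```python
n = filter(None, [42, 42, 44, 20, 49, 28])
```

filter() returns a filter iterator object

filter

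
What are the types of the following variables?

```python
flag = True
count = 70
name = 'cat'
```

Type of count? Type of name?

count is int; name is str

int, str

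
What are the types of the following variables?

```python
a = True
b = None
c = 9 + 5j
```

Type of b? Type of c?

b is NoneType; c is complex

NoneType, complex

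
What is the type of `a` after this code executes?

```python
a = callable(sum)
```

callable() returns bool

bool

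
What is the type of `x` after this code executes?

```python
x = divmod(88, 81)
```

divmod() returns a tuple (quotient, remainder)

tuple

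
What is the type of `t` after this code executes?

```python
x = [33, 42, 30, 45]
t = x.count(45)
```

list.count() returns int

int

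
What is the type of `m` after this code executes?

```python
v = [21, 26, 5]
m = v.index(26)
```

list.index() returns int

int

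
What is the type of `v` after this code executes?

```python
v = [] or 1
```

'or' returns first truthy value (1, which is int)

int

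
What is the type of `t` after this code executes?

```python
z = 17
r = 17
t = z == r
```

Equality comparison returns bool

bool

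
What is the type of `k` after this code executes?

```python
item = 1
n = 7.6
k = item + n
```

int + float returns float (1 + 7.6 = 8.6)

float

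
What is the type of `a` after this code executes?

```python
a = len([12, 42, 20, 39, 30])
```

len() always returns int

int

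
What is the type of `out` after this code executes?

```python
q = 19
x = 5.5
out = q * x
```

int * float returns float (19 * 5.5 = 104.5)

float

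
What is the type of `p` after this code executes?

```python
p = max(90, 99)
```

max() of ints returns int

int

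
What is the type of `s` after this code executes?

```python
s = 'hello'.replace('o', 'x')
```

str.replace() returns str

str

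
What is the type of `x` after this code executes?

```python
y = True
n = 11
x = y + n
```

bool + int returns int (True is 1, so 1 + 11 = 12)

int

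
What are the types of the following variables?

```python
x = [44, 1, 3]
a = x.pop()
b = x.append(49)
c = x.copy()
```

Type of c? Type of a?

list.copy() returns list; list.pop() returns the element (int)

list, int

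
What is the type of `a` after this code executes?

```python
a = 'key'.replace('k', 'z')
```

str.replace() returns str

str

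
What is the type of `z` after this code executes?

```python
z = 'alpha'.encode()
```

str.encode() returns bytes

bytes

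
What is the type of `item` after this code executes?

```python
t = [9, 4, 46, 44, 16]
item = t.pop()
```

list.pop() returns the popped element (int here)

int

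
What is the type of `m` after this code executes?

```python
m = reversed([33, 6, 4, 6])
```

reversed() on a list returns a list_reverseiterator

list_reverseiterator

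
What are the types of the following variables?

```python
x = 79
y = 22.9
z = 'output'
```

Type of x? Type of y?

x is int; y is float

int, float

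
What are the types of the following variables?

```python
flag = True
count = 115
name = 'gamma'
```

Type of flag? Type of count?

flag is bool; count is int

bool, int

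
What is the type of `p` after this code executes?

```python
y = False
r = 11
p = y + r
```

bool + int returns int (False is 0, so 0 + 11 = 11)

int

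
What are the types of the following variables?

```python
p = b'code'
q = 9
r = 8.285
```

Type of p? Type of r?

p is bytes; r is float

bytes, float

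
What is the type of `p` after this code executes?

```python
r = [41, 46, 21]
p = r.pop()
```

list.pop() returns the popped element (int here)

int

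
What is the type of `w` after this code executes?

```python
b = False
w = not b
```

'not' always returns bool

bool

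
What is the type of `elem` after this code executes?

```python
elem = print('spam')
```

print() returns None

NoneType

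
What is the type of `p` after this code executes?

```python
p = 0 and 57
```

'and' returns the first falsy value (0, which is int)

int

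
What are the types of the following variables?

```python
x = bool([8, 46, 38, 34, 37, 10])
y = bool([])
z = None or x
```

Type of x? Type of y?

bool() returns bool; bool() returns bool

bool, bool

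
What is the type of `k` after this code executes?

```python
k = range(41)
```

range() returns a range object

range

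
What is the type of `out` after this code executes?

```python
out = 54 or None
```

'or' returns first truthy value (54, int)

int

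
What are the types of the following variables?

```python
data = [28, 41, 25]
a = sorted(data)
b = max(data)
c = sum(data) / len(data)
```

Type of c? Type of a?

int / int returns float; sorted() returns list

float, list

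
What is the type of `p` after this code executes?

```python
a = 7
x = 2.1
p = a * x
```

int * float returns float (7 * 2.1 = 14.7)

float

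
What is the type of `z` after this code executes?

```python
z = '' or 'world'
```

'or' returns first truthy value ('world', which is str)

str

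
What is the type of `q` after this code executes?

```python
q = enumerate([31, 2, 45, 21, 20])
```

enumerate() returns an enumerate iterator object

enumerate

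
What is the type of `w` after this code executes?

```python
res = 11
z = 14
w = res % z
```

int % int returns int (11 % 14 = 11)

int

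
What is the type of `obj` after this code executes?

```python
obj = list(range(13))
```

list(range(...)) returns list

list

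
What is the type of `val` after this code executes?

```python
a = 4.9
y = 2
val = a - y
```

float - int returns float (4.9 - 2 = 2.9)

float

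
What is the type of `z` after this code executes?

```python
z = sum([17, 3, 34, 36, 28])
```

sum() of ints returns int

int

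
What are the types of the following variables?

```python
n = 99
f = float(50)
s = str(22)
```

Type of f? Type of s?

f is float; s is str

float, str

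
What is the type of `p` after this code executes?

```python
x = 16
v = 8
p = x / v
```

int / int always returns float in Python 3 (16 / 8 = 2)

float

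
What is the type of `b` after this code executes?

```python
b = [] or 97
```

'or' returns first truthy value (97, which is int)

int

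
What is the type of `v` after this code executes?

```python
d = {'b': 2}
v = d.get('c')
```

dict.get() returns None when key 'c' is not found and no default given

NoneType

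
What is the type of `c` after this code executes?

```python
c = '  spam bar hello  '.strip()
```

str.strip() returns str

str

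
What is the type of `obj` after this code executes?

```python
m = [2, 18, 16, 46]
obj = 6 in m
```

'in' operator returns bool

bool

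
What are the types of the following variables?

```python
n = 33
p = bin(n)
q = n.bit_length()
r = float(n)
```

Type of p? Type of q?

bin() returns str; int.bit_length() returns int

str, int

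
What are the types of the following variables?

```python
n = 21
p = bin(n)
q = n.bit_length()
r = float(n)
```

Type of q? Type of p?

int.bit_length() returns int; bin() returns str

int, str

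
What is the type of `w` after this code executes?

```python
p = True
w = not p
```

'not' always returns bool

bool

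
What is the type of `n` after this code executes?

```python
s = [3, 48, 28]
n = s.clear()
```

list.clear() returns None

NoneType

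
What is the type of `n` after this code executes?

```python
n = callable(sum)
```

callable() returns bool

bool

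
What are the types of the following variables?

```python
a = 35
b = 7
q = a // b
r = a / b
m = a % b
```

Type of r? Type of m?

int / int returns float; int % int returns int

float, int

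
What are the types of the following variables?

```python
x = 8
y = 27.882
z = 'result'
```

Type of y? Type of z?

y is float; z is str

float, str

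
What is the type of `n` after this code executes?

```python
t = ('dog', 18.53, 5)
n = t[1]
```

Index 1 of tuple is 18.53 which is float

float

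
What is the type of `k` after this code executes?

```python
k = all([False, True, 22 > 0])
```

all() returns bool

bool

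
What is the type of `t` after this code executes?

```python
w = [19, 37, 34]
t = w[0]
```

Indexing a list of ints returns int (w[0] = 19)

int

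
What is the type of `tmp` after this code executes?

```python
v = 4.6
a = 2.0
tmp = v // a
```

float // float returns float (floor division preserves float type)

float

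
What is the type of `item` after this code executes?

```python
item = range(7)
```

range() returns a range object

range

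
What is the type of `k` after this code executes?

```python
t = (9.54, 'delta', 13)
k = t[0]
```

Index 0 of tuple is 9.54 which is float

float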